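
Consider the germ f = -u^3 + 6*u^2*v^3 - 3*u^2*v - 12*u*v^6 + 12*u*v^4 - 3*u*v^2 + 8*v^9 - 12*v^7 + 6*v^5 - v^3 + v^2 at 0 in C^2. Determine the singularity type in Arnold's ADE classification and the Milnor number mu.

The Hessian of f at 0 has rank 1. Corank 1: A-series; mu = 2 gives A_2.

Type A2, Milnor number mu = 2.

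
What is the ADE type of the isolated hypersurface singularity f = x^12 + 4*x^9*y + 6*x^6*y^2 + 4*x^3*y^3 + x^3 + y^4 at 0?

The Hessian of f at 0 is [[0, 0], [0, 0]] with rank 0, so corank 2. A Groebner basis of the Jacobian ideal J(f) in C{x,y} is {y^3, x^2}; counting standard monomials gives mu = 6. Corank 2; j^3 = x^3 is a perfect cube, so E-series; the 4-jet and mu = 6 give E_6.

E_6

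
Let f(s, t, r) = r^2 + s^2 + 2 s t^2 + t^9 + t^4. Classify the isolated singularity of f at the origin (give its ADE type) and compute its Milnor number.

Type A_8, Milnor number mu = 8.

The Hessian of f at 0 is [[2, 0, 0], [0, 0, 0], [0, 0, 2]] with rank 2, so corank 1. A Groebner basis of the Jacobian ideal J(f) in C{s,t,r} is {s^4, s + t^2, r}; counting standard monomials gives mu = 8. Corank 1: A-series; mu = 8 gives A_8.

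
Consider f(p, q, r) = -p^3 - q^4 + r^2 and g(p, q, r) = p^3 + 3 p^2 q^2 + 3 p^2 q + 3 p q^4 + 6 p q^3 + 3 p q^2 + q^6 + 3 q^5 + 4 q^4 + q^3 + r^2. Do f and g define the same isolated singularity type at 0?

Yes.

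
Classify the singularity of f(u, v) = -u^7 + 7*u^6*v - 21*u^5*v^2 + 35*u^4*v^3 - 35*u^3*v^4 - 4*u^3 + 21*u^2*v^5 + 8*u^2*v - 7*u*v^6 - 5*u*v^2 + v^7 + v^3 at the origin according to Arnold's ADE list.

D_8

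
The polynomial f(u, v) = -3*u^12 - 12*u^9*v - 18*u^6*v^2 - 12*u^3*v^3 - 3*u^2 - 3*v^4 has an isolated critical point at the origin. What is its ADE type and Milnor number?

The Hessian of f at 0 has rank 1. Corank 1: A-series; mu = 3 gives A_3.

Type A_{3}, Milnor number mu = 3.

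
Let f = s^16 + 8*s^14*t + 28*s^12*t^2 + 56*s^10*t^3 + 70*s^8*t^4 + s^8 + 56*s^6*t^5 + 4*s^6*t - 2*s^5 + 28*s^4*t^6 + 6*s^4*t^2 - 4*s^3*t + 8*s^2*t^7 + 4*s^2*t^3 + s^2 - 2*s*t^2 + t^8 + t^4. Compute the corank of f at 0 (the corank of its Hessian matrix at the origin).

The Hessian at 0 is [[2, 0], [0, 0]] of rank 1; hence corank 1.

1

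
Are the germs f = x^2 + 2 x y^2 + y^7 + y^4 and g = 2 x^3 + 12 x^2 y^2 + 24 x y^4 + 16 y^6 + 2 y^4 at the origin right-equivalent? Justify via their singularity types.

No.

The Hessian of f at 0 is [[2, 0], [0, 0]] with rank 1, so corank 1. A Groebner basis of the Jacobian ideal J(f) in C{x,y} is {x^3, x + y^2}; counting standard monomials gives mu = 6. Corank 1: A-series; mu = 6 gives A_6. The Hessian of g at 0 is [[0, 0], [0, 0]] with rank 0, so corank 2. A Groebner basis of the Jacobian ideal J(g) in C{x,y} is {x^3, x^2*y, x^2/4 + x*y^2, y^3}; counting standard monomials gives mu = 6. Corank 2; j^3 = 2*x^3 is a perfect cube, so E-series; the 4-jet and mu = 6 give E_6. f is A_6 but g is E_6, hence not right-equivalent.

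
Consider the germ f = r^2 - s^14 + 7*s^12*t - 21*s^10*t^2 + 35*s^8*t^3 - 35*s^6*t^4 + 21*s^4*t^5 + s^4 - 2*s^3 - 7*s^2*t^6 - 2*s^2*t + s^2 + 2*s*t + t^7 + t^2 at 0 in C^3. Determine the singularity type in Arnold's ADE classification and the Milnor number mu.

Type A_{6}, Milnor number mu = 6.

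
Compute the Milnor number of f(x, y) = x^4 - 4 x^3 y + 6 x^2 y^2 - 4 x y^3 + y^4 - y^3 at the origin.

The Hessian of f at 0 is [[0, 0], [0, 0]] with rank 0, so corank 2. A Groebner basis of the Jacobian ideal J(f) in C{x,y} is {x^3 - 3*x^2*y, y^2}; counting standard monomials gives mu = 6. Corank 2; j^3 = -y^3 is a perfect cube, so E-series; the 4-jet and mu = 6 give E_6.

6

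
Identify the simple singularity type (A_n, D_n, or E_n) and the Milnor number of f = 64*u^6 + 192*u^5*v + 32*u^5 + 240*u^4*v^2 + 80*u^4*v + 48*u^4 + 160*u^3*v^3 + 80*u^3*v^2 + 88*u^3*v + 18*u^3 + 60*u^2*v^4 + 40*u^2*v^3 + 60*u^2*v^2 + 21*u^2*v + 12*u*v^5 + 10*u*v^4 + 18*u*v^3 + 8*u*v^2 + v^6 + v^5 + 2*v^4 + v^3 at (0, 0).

Type D7, Milnor number mu = 7.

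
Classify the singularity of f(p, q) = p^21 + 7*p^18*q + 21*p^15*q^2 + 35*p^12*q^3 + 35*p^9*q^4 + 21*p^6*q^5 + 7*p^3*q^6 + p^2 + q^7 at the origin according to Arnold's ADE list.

A_6

The Hessian of f at 0 is [[2, 0], [0, 0]] with rank 1, so corank 1. A Groebner basis of the Jacobian ideal J(f) in C{p,q} is {q^6, p}; counting standard monomials gives mu = 6. Corank 1: A-series; mu = 6 gives A_6.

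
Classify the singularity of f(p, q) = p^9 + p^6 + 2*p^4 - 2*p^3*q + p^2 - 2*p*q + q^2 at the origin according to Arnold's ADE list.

A8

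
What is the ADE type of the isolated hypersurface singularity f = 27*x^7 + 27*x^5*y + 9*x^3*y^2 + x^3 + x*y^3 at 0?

The Hessian of f at 0 is [[0, 0], [0, 0]] with rank 0, so corank 2. A Groebner basis of the Jacobian ideal J(f) in C{x,y} is {x^3, x*y^2, 3*x^2 + y^3}; counting standard monomials gives mu = 7. Corank 2; j^3 = x^3 is a perfect cube, so E-series; the 4-jet and mu = 7 give E_7.

E_{7}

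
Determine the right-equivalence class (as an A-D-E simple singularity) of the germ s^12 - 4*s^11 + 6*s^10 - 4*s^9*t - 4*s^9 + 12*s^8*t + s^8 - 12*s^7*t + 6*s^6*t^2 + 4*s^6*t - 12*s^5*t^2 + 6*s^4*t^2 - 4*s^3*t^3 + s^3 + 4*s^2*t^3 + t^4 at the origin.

The Hessian of f at 0 has rank 0. Corank 2; j^3 = s^3 is a perfect cube, so E-series; the 4-jet and mu = 6 give E_6.

E_6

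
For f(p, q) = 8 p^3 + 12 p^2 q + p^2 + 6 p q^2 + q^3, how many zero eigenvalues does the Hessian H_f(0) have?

1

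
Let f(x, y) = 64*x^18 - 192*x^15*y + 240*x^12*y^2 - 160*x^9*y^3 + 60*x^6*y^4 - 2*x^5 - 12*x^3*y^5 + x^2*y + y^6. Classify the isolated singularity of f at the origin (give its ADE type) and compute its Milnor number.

Type D7, Milnor number mu = 7.

The Hessian of f at 0 has rank 0. Corank 2; j^3 = x^2*y has shape L^2 M (L != M), so D-series; mu = 7 gives D_7.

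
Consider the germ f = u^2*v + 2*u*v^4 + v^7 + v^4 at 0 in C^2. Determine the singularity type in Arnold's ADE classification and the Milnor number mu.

The Hessian of f at 0 is [[0, 0], [0, 0]] with rank 0, so corank 2. A Groebner basis of the Jacobian ideal J(f) in C{u,v} is {u^3, u^2/4 + v^3, u*v}; counting standard monomials gives mu = 5. Corank 2; j^3 = u^2*v has shape L^2 M (L != M), so D-series; mu = 5 gives D_5.

Type D5, Milnor number mu = 5.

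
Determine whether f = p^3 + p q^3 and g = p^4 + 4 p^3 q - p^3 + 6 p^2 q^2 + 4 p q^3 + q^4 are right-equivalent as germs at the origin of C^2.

No.

The Hessian of f at 0 is [[0, 0], [0, 0]] with rank 0, so corank 2. A Groebner basis of the Jacobian ideal J(f) in C{p,q} is {p^3, p*q^2, 3*p^2 + q^3}; counting standard monomials gives mu = 7. Corank 2; j^3 = p^3 is a perfect cube, so E-series; the 4-jet and mu = 7 give E_7. The Hessian of g at 0 is [[0, 0], [0, 0]] with rank 0, so corank 2. A Groebner basis of the Jacobian ideal J(g) in C{p,q} is {q^4, p*q^2 + q^3/3, p^2}; counting standard monomials gives mu = 6. Corank 2; j^3 = -p^3 is a perfect cube, so E-series; the 4-jet and mu = 6 give E_6. f is E_7 but g is E_6, hence not right-equivalent.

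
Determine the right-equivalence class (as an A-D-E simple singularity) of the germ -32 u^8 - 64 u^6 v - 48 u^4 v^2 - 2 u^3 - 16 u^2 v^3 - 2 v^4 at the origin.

E_{6}

The Hessian of f at 0 has rank 0. Corank 2; j^3 = -2*u^3 is a perfect cube, so E-series; the 4-jet and mu = 6 give E_6.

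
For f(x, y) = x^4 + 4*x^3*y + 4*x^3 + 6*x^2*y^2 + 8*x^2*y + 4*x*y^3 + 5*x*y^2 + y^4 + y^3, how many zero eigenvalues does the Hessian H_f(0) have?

2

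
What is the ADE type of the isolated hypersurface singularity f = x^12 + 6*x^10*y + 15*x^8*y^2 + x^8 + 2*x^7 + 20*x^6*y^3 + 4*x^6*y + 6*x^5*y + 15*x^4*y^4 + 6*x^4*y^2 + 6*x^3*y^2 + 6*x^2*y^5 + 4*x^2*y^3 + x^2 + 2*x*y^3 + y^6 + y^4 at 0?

The Hessian of f at 0 has rank 1. Corank 1: A-series; mu = 3 gives A_3.

A_3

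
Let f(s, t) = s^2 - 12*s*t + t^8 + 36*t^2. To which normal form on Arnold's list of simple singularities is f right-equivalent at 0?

A_{7}

The Hessian of f at 0 has rank 1. Corank 1: A-series; mu = 7 gives A_7.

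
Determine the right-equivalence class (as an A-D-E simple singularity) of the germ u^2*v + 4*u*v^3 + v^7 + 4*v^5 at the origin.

D_{8}

The Hessian of f at 0 is [[0, 0], [0, 0]] with rank 0, so corank 2. A Groebner basis of the Jacobian ideal J(f) in C{u,v} is {u^2*v^2 + 4*u^2/7 + 8*u*v^2/7, u^3 - 8*u^2/7 - 16*u*v^2/7, u*v/2 + v^3}; counting standard monomials gives mu = 8. Corank 2; j^3 = u^2*v has shape L^2 M (L != M), so D-series; mu = 8 gives D_8.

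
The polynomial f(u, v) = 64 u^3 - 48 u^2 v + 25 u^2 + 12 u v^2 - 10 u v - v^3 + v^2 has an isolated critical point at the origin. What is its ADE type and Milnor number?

The Hessian of f at 0 has rank 1. Corank 1: A-series; mu = 2 gives A_2.

Type A_2, Milnor number mu = 2.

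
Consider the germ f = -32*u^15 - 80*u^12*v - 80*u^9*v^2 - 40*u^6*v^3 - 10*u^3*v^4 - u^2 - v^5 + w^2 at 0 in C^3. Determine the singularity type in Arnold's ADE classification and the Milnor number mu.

Type A_{4}, Milnor number mu = 4.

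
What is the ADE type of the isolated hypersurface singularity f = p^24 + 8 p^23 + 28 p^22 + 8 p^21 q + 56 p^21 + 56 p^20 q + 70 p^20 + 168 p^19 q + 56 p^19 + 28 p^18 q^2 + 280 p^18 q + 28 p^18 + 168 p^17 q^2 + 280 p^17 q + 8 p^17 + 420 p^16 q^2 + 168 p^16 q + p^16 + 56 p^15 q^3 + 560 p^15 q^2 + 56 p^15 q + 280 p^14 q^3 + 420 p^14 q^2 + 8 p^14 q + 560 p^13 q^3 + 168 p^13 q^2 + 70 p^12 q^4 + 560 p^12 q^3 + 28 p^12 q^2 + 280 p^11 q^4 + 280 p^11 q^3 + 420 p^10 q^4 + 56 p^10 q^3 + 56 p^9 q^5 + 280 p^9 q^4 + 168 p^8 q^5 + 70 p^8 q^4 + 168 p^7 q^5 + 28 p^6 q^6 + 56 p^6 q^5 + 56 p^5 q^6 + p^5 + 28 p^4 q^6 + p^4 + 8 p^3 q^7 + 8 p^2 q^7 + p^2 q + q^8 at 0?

The Hessian of f at 0 has rank 0. Corank 2; j^3 = p^2*q has shape L^2 M (L != M), so D-series; mu = 9 gives D_9.

D9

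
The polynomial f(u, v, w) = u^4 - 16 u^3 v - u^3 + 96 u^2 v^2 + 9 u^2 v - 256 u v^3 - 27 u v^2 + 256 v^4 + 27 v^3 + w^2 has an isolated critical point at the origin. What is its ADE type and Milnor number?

Type E6, Milnor number mu = 6.

The Hessian of f at 0 is [[0, 0, 0], [0, 0, 0], [0, 0, 2]] with rank 1, so corank 2. A Groebner basis of the Jacobian ideal J(f) in C{u,v,w} is {v^4, u*v^2 - 10*v^3/3, u^2 - 6*u*v + 9*v^2, w}; counting standard monomials gives mu = 6. Corank 2; j^3 = -(u - 3*v)^3 is a perfect cube, so E-series; the 4-jet and mu = 6 give E_6.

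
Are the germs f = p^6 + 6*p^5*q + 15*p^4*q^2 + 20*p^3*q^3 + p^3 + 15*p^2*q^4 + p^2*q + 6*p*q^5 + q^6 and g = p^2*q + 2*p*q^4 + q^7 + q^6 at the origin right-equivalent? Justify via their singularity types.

Yes.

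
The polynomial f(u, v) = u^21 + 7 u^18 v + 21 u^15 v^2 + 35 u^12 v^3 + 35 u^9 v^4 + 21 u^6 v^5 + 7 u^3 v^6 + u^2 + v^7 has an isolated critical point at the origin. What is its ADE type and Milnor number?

Type A_{6}, Milnor number mu = 6.

The Hessian of f at 0 is [[2, 0], [0, 0]] with rank 1, so corank 1. A Groebner basis of the Jacobian ideal J(f) in C{u,v} is {v^6, u}; counting standard monomials gives mu = 6. Corank 1: A-series; mu = 6 gives A_6.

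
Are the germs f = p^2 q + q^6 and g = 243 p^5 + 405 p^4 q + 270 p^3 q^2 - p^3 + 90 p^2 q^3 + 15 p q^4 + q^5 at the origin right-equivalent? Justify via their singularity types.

The Hessian of f at 0 is [[0, 0], [0, 0]] with rank 0, so corank 2. A Groebner basis of the Jacobian ideal J(f) in C{p,q} is {p^2/6 + q^5, p^3, p*q}; counting standard monomials gives mu = 7. Corank 2; j^3 = p^2*q has shape L^2 M (L != M), so D-series; mu = 7 gives D_7. The Hessian of g at 0 is [[0, 0], [0, 0]] with rank 0, so corank 2. A Groebner basis of the Jacobian ideal J(g) in C{p,q} is {q^5, p*q^3 + q^4/12, p^2}; counting standard monomials gives mu = 8. Corank 2; j^3 = -p^3 is a perfect cube, so E-series; the 5-jet and mu = 8 give E_8. f is D_7 but g is E_8, hence not right-equivalent.

No.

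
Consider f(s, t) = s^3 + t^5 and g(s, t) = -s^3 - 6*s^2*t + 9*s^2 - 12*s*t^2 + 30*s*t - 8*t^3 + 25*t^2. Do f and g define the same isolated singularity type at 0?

No.

The Hessian of f at 0 has rank 0. Corank 2; j^3 = s^3 is a perfect cube, so E-series; the 5-jet and mu = 8 give E_8. The Hessian of g at 0 has rank 1. Corank 1: A-series; mu = 2 gives A_2. f is E_8 but g is A_2, hence not right-equivalent.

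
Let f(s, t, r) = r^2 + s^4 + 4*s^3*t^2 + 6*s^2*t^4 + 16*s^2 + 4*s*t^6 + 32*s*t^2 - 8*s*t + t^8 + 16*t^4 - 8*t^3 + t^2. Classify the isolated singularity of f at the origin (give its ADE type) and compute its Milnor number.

Type A_{3}, Milnor number mu = 3.

The Hessian of f at 0 is [[32, -8, 0], [-8, 2, 0], [0, 0, 2]] with rank 2, so corank 1. A Groebner basis of the Jacobian ideal J(f) in C{s,t,r} is {s^2 + s/16 - t/64, s*t + s/4 - t/16, s + t^2 - t/4, r}; counting standard monomials gives mu = 3. Corank 1: A-series; mu = 3 gives A_3.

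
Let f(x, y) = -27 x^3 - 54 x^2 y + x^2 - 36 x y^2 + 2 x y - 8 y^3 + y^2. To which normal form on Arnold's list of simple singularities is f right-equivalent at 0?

A_2

The Hessian of f at 0 has rank 1. Corank 1: A-series; mu = 2 gives A_2.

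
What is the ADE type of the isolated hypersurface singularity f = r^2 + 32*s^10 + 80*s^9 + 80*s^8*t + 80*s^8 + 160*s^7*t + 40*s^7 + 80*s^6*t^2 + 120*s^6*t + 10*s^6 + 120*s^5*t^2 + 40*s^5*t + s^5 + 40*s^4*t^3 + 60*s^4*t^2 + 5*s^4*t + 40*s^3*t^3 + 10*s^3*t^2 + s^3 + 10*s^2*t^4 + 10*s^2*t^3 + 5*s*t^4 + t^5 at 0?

The Hessian of f at 0 has rank 1. Corank 2; j^3 = s^3 is a perfect cube, so E-series; the 5-jet and mu = 8 give E_8.

E8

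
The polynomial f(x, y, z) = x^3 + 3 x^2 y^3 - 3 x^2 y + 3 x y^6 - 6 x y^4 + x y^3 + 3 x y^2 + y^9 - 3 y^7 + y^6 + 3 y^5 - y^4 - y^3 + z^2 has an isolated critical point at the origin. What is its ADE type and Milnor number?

The Hessian of f at 0 is [[0, 0, 0], [0, 0, 0], [0, 0, 2]] with rank 1, so corank 2. A Groebner basis of the Jacobian ideal J(f) in C{x,y,z} is {x^3 - 3*x^2*y - 6*x^2 + 12*x*y - 6*y^2, 3*x^2 + x*y^2 - 6*x*y + 3*y^2, 3*x^2 - 6*x*y + y^3 + 3*y^2, z}; counting standard monomials gives mu = 7. Corank 2; j^3 = (x - y)^3 is a perfect cube, so E-series; the 4-jet and mu = 7 give E_7.

Type E_7, Milnor number mu = 7.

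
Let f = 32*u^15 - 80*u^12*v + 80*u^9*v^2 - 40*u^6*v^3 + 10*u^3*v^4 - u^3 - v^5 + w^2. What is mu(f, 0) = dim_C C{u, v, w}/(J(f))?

8

The Hessian of f at 0 has rank 1. Corank 2; j^3 = -u^3 is a perfect cube, so E-series; the 5-jet and mu = 8 give E_8.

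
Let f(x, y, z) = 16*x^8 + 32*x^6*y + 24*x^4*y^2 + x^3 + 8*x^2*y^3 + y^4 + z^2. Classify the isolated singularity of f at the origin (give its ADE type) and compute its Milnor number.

Type E_6, Milnor number mu = 6.

The Hessian of f at 0 has rank 1. Corank 2; j^3 = x^3 is a perfect cube, so E-series; the 4-jet and mu = 6 give E_6.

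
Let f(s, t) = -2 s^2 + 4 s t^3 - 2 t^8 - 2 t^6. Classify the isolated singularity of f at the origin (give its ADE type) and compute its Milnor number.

Type A_{7}, Milnor number mu = 7.

The Hessian of f at 0 has rank 1. Corank 1: A-series; mu = 7 gives A_7.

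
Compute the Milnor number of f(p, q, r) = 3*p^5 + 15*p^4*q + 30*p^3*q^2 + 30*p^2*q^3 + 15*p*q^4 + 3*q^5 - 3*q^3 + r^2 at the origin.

The Hessian of f at 0 is [[0, 0, 0], [0, 0, 0], [0, 0, 2]] with rank 1, so corank 2. A Groebner basis of the Jacobian ideal J(f) in C{p,q,r} is {p^4 + 4*p^3*q, q^2, r}; counting standard monomials gives mu = 8. Corank 2; j^3 = -3*q^3 is a perfect cube, so E-series; the 5-jet and mu = 8 give E_8.

8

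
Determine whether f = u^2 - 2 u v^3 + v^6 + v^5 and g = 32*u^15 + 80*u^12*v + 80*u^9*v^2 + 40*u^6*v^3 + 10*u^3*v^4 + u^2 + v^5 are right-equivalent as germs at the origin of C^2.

The Hessian of f at 0 has rank 1. Corank 1: A-series; mu = 4 gives A_4. The Hessian of g at 0 has rank 1. Corank 1: A-series; mu = 4 gives A_4. Both have type A_4, hence right-equivalent.

Yes.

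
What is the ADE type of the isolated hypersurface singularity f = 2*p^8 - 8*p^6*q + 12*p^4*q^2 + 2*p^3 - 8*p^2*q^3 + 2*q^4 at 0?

E_6

The Hessian of f at 0 is [[0, 0], [0, 0]] with rank 0, so corank 2. A Groebner basis of the Jacobian ideal J(f) in C{p,q} is {q^3, p^2}; counting standard monomials gives mu = 6. Corank 2; j^3 = 2*p^3 is a perfect cube, so E-series; the 4-jet and mu = 6 give E_6.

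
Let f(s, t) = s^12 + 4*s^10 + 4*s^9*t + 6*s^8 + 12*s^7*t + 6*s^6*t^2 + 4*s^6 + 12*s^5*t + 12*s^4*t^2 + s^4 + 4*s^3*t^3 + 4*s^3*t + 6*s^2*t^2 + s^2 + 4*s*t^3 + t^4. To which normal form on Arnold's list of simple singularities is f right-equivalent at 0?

A3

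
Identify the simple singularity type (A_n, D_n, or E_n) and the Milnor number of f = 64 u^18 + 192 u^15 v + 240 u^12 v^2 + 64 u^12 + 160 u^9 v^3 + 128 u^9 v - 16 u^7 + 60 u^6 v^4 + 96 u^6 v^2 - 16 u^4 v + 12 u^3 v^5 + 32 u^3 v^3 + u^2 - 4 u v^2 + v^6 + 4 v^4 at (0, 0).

The Hessian of f at 0 has rank 1. Corank 1: A-series; mu = 5 gives A_5.

Type A5, Milnor number mu = 5.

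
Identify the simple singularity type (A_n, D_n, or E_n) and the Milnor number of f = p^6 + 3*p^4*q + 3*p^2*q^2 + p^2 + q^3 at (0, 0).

Type A_{2}, Milnor number mu = 2.

The Hessian of f at 0 has rank 1. Corank 1: A-series; mu = 2 gives A_2.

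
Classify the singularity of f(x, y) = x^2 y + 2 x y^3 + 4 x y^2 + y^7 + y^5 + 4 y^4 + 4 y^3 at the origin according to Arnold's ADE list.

The Hessian of f at 0 is [[0, 0], [0, 0]] with rank 0, so corank 2. A Groebner basis of the Jacobian ideal J(f) in C{x,y} is {x^2*y^2 - 4*x^2*y + x^2/7 - 83*x*y^2/7 + 58*x*y/7 + 16*y^2, x^3 + 6*x^2*y - x^2/7 + 83*x*y^2/7 - 58*x*y/7 - 16*y^2, x*y + y^3 + 2*y^2}; counting standard monomials gives mu = 8. Corank 2; j^3 = y*(x + 2*y)^2 has shape L^2 M (L != M), so D-series; mu = 8 gives D_8.

D8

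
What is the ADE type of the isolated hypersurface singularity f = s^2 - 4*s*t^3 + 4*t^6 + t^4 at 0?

A_{3}

The Hessian of f at 0 has rank 1. Corank 1: A-series; mu = 3 gives A_3.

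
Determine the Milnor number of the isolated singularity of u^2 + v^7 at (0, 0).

The Hessian of f at 0 has rank 1. Corank 1: A-series; mu = 6 gives A_6.

6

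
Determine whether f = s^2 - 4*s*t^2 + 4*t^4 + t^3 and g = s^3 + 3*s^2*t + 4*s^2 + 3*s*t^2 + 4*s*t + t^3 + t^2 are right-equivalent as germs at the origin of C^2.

Yes.

The Hessian of f at 0 is [[2, 0], [0, 0]] with rank 1, so corank 1. A Groebner basis of the Jacobian ideal J(f) in C{s,t} is {t^2, s}; counting standard monomials gives mu = 2. Corank 1: A-series; mu = 2 gives A_2. The Hessian of g at 0 is [[8, 4], [4, 2]] with rank 1, so corank 1. A Groebner basis of the Jacobian ideal J(g) in C{s,t} is {t^2, s + t/2}; counting standard monomials gives mu = 2. Corank 1: A-series; mu = 2 gives A_2. Both have type A_2, hence right-equivalent.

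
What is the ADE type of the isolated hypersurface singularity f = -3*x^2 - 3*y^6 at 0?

The Hessian of f at 0 is [[-6, 0], [0, 0]] with rank 1, so corank 1. A Groebner basis of the Jacobian ideal J(f) in C{x,y} is {y^5, x}; counting standard monomials gives mu = 5. Corank 1: A-series; mu = 5 gives A_5.

A_{5}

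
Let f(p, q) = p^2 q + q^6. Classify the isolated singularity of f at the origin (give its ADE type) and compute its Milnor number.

The Hessian of f at 0 has rank 0. Corank 2; j^3 = p^2*q has shape L^2 M (L != M), so D-series; mu = 7 gives D_7.

Type D7, Milnor number mu = 7.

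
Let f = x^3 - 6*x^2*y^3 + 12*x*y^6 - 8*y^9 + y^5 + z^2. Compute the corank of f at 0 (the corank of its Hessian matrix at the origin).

2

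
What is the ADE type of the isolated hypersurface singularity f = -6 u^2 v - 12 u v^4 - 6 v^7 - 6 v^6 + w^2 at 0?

D7

The Hessian of f at 0 has rank 1. Corank 2; j^3 = -6*u^2*v has shape L^2 M (L != M), so D-series; mu = 7 gives D_7.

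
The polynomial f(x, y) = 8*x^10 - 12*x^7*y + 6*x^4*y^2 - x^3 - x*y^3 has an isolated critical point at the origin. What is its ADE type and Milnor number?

The Hessian of f at 0 has rank 0. Corank 2; j^3 = -x^3 is a perfect cube, so E-series; the 4-jet and mu = 7 give E_7.

Type E_{7}, Milnor number mu = 7.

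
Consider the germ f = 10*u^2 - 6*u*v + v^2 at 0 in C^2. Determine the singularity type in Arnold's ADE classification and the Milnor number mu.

Type A_{1}, Milnor number mu = 1.

The Hessian of f at 0 is [[20, -6], [-6, 2]] with rank 2, so corank 0. A Groebner basis of the Jacobian ideal J(f) in C{u,v} is {u, v}; counting standard monomials gives mu = 1. Corank 0: nondegenerate Morse point, so A_1.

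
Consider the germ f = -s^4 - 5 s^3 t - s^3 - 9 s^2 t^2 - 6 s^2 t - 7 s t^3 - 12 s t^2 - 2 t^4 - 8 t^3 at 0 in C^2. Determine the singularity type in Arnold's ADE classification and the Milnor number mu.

The Hessian of f at 0 has rank 0. Corank 2; j^3 = -(s + 2*t)^3 is a perfect cube, so E-series; the 4-jet and mu = 7 give E_7.

Type E_7, Milnor number mu = 7.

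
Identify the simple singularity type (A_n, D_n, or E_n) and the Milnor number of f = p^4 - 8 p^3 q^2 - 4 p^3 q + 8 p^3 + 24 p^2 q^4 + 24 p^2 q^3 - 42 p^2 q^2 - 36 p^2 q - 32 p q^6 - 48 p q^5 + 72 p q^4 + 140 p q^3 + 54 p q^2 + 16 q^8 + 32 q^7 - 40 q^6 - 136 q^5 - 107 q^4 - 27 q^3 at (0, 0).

Type E_6, Milnor number mu = 6.

The Hessian of f at 0 has rank 0. Corank 2; j^3 = (2*p - 3*q)^3 is a perfect cube, so E-series; the 4-jet and mu = 6 give E_6.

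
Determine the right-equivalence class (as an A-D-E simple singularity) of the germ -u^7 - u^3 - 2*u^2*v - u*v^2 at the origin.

The Hessian of f at 0 has rank 0. Corank 2; j^3 = -u*(u + v)^2 has shape L^2 M (L != M), so D-series; mu = 8 gives D_8.

D_8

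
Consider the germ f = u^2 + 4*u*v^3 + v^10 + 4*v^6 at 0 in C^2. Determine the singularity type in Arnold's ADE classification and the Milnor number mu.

The Hessian of f at 0 has rank 1. Corank 1: A-series; mu = 9 gives A_9.

Type A_{9}, Milnor number mu = 9.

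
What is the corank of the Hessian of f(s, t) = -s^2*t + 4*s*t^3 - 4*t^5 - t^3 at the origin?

2

Hessian at 0 has rank 0.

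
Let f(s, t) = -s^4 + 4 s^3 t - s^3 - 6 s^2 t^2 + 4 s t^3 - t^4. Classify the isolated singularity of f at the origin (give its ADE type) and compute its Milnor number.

The Hessian of f at 0 is [[0, 0], [0, 0]] with rank 0, so corank 2. A Groebner basis of the Jacobian ideal J(f) in C{s,t} is {t^4, s*t^2 - t^3/3, s^2}; counting standard monomials gives mu = 6. Corank 2; j^3 = -s^3 is a perfect cube, so E-series; the 4-jet and mu = 6 give E_6.

Type E_{6}, Milnor number mu = 6.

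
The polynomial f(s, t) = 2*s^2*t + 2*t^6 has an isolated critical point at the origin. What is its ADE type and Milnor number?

Type D_{7}, Milnor number mu = 7.

The Hessian of f at 0 is [[0, 0], [0, 0]] with rank 0, so corank 2. A Groebner basis of the Jacobian ideal J(f) in C{s,t} is {s^2/6 + t^5, s^3, s*t}; counting standard monomials gives mu = 7. Corank 2; j^3 = 2*s^2*t has shape L^2 M (L != M), so D-series; mu = 7 gives D_7.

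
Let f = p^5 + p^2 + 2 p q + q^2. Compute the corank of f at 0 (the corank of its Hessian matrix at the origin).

1

The Hessian at 0 is [[2, 2], [2, 2]] of rank 1; hence corank 1.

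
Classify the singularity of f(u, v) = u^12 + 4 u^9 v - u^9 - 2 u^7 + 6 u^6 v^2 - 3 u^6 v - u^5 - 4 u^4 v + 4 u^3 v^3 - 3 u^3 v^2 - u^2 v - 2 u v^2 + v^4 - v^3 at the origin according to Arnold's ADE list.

The Hessian of f at 0 has rank 0. Corank 2; j^3 = -v*(u + v)^2 has shape L^2 M (L != M), so D-series; mu = 5 gives D_5.

D_5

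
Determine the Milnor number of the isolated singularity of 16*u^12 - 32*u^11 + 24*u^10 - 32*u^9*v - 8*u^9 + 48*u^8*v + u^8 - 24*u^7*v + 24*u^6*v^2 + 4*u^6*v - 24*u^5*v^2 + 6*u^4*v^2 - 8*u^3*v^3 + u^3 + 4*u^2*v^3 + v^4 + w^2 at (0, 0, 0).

6

The Hessian of f at 0 has rank 1. Corank 2; j^3 = u^3 is a perfect cube, so E-series; the 4-jet and mu = 6 give E_6.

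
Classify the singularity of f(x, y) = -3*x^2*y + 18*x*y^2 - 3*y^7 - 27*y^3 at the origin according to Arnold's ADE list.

D_{8}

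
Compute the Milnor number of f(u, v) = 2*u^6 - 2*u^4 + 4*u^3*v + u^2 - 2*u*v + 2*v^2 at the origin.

The Hessian of f at 0 has rank 2. Corank 0: nondegenerate Morse point, so A_1.

1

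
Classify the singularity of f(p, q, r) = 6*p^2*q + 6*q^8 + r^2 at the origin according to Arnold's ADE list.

The Hessian of f at 0 has rank 1. Corank 2; j^3 = 6*p^2*q has shape L^2 M (L != M), so D-series; mu = 9 gives D_9.

D_9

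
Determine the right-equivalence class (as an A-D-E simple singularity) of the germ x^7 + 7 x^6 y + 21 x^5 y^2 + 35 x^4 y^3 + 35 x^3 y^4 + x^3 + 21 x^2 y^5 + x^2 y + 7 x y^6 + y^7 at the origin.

D8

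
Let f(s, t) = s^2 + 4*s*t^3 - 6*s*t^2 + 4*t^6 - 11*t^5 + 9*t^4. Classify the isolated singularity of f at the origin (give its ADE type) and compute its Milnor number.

The Hessian of f at 0 has rank 1. Corank 1: A-series; mu = 4 gives A_4.

Type A4, Milnor number mu = 4.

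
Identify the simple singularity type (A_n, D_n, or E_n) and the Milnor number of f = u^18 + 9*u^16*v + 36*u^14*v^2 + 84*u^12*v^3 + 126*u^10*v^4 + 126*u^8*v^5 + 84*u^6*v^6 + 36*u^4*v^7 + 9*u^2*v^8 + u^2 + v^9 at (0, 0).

Type A_{8}, Milnor number mu = 8.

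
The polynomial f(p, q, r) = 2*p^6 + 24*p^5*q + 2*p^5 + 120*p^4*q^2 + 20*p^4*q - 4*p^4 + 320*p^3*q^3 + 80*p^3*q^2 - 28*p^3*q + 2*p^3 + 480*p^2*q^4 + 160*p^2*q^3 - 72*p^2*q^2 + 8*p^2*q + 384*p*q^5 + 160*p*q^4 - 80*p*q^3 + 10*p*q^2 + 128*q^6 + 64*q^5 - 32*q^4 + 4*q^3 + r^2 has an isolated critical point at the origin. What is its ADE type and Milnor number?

The Hessian of f at 0 is [[0, 0, 0], [0, 0, 0], [0, 0, 2]] with rank 1, so corank 2. A Groebner basis of the Jacobian ideal J(f) in C{p,q,r} is {-11*p^2/15 - 8*p*q/5 + q^4 + 2*q^3/15 - 13*q^2/15, p^3 - 9*p^2/5 - 21*p*q/5 + 8*q^3/5 - 12*q^2/5, p^2*q + 16*p^2/15 + 13*p*q/5 - 22*q^3/15 + 23*q^2/15, -7*p^2/15 + p*q^2 - 6*p*q/5 + 19*q^3/15 - 11*q^2/15, r}; counting standard monomials gives mu = 7. Corank 2; j^3 = 2*(p + q)^2*(p + 2*q) has shape L^2 M (L != M), so D-series; mu = 7 gives D_7.

Type D_7, Milnor number mu = 7.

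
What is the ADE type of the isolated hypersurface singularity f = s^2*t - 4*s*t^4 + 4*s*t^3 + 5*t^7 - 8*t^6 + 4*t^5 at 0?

D8

The Hessian of f at 0 has rank 0. Corank 2; j^3 = s^2*t has shape L^2 M (L != M), so D-series; mu = 8 gives D_8.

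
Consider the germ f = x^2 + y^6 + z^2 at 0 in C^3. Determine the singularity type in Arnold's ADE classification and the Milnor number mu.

Type A5, Milnor number mu = 5.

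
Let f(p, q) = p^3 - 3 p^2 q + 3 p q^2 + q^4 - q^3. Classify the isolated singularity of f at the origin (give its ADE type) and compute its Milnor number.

Type E_{6}, Milnor number mu = 6.

The Hessian of f at 0 is [[0, 0], [0, 0]] with rank 0, so corank 2. A Groebner basis of the Jacobian ideal J(f) in C{p,q} is {q^3, p^2 - 2*p*q + q^2}; counting standard monomials gives mu = 6. Corank 2; j^3 = (p - q)^3 is a perfect cube, so E-series; the 4-jet and mu = 6 give E_6.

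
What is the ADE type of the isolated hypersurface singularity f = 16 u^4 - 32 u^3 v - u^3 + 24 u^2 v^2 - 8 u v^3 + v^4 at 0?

The Hessian of f at 0 has rank 0. Corank 2; j^3 = -u^3 is a perfect cube, so E-series; the 4-jet and mu = 6 give E_6.

E_{6}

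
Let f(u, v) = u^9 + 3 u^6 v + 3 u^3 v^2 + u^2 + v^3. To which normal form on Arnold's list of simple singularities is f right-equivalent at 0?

A2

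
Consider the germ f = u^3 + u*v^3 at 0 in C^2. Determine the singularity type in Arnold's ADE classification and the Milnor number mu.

Type E7, Milnor number mu = 7.

The Hessian of f at 0 has rank 0. Corank 2; j^3 = u^3 is a perfect cube, so E-series; the 4-jet and mu = 7 give E_7.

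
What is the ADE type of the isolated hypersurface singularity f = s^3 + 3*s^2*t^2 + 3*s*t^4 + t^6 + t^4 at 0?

E_{6}

The Hessian of f at 0 is [[0, 0], [0, 0]] with rank 0, so corank 2. A Groebner basis of the Jacobian ideal J(f) in C{s,t} is {s^3, s^2*t, s^2/2 + s*t^2, t^3}; counting standard monomials gives mu = 6. Corank 2; j^3 = s^3 is a perfect cube, so E-series; the 4-jet and mu = 6 give E_6.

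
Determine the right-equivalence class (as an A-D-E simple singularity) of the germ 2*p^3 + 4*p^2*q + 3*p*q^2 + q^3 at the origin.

D_4

The Hessian of f at 0 has rank 0. Corank 2; j^3 = (p + q)*(2*p^2 + 2*p*q + q^2) splits into three distinct lines over C (the quadratic factor has nonzero discriminant), so D_4.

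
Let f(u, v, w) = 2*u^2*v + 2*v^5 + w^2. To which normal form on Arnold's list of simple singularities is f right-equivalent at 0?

The Hessian of f at 0 is [[0, 0, 0], [0, 0, 0], [0, 0, 2]] with rank 1, so corank 2. A Groebner basis of the Jacobian ideal J(f) in C{u,v,w} is {u^2/5 + v^4, u^3, u*v, w}; counting standard monomials gives mu = 6. Corank 2; j^3 = 2*u^2*v has shape L^2 M (L != M), so D-series; mu = 6 gives D_6.

D_{6}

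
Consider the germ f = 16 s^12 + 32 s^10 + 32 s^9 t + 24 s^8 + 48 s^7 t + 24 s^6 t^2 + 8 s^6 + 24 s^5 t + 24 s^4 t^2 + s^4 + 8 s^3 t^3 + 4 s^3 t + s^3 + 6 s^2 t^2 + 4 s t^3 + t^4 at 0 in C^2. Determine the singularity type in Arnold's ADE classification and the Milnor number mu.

Type E_{6}, Milnor number mu = 6.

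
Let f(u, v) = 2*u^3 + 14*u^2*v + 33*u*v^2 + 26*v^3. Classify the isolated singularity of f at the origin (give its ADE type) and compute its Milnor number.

Type D4, Milnor number mu = 4.

The Hessian of f at 0 is [[0, 0], [0, 0]] with rank 0, so corank 2. A Groebner basis of the Jacobian ideal J(f) in C{u,v} is {v^3, u^2 - 3*v^2/2, u*v + 3*v^2/2}; counting standard monomials gives mu = 4. Corank 2; j^3 = (u + 2*v)*(2*u^2 + 10*u*v + 13*v^2) splits into three distinct lines over C (the quadratic factor has nonzero discriminant), so D_4.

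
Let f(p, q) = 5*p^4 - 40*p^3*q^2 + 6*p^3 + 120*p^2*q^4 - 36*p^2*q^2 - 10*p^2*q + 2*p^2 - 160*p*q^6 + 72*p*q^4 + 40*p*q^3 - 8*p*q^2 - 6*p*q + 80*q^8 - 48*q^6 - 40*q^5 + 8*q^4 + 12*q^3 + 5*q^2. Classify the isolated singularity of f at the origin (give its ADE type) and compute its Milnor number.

Type A1, Milnor number mu = 1.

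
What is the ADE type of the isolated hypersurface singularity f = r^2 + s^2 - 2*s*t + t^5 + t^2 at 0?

A_{4}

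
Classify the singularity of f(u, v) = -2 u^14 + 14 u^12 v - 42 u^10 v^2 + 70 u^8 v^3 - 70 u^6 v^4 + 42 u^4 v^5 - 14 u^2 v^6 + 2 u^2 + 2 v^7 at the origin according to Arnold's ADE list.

A_{6}

The Hessian of f at 0 has rank 1. Corank 1: A-series; mu = 6 gives A_6.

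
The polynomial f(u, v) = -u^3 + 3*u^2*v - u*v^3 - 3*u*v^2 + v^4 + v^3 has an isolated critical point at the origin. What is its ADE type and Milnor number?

Type E_7, Milnor number mu = 7.

The Hessian of f at 0 is [[0, 0], [0, 0]] with rank 0, so corank 2. A Groebner basis of the Jacobian ideal J(f) in C{u,v} is {u^3 - 3*u^2*v - 6*u^2 + 12*u*v - 6*v^2, 3*u^2 + u*v^2 - 6*u*v + 3*v^2, 3*u^2 - 6*u*v + v^3 + 3*v^2}; counting standard monomials gives mu = 7. Corank 2; j^3 = -(u - v)^3 is a perfect cube, so E-series; the 4-jet and mu = 7 give E_7.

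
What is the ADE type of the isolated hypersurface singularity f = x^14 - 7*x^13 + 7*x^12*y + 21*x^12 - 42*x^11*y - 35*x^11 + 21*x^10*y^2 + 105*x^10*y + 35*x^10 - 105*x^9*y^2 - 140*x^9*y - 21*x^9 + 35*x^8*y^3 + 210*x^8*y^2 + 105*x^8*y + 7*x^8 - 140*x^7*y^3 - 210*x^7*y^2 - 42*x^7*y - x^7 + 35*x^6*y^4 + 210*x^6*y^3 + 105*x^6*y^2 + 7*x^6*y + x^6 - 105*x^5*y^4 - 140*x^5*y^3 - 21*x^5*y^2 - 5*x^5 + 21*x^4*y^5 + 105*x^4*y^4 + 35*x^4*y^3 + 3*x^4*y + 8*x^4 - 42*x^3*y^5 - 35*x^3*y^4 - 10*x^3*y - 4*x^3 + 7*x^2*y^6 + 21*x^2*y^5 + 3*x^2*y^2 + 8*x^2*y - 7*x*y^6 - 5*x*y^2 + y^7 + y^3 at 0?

The Hessian of f at 0 is [[0, 0], [0, 0]] with rank 0, so corank 2. A Groebner basis of the Jacobian ideal J(f) in C{x,y} is {864*x^2/29 + x*y^3 - 24*x*y^2/29 - 1264*x*y/29 + 62*y^3/29 + 416*y^2/29, 3392*x^2/29 + 112*x*y^2/29 - 4928*x*y/29 + y^4 + 136*y^3/29 + 1616*y^2/29, x^3 - 170*x^2/29 - 42*x*y^2/29 + 253*x*y/29 + 7*y^3/29 - 84*y^2/29, x^2*y - 112*x^2/29 - 42*x*y^2/29 + 166*x*y/29 + 7*y^3/29 - 55*y^2/29}; counting standard monomials gives mu = 8. Corank 2; j^3 = -(x - y)*(2*x - y)^2 has shape L^2 M (L != M), so D-series; mu = 8 gives D_8.

D_8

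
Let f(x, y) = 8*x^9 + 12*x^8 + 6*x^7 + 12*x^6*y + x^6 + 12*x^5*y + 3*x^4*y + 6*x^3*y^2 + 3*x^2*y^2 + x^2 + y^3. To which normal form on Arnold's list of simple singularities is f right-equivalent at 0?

The Hessian of f at 0 is [[2, 0], [0, 0]] with rank 1, so corank 1. A Groebner basis of the Jacobian ideal J(f) in C{x,y} is {y^2, x}; counting standard monomials gives mu = 2. Corank 1: A-series; mu = 2 gives A_2.

A_2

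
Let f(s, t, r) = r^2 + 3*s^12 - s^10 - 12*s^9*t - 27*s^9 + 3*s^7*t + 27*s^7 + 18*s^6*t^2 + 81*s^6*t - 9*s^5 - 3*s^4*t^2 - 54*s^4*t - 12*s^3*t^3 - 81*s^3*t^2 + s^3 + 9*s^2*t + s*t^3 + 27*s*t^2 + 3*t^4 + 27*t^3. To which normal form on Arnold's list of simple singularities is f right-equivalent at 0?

E_7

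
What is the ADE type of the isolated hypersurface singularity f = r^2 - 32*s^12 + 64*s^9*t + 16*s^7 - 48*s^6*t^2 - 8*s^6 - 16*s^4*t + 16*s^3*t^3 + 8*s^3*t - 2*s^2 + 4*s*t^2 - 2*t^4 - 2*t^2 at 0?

A_1

The Hessian of f at 0 is [[-4, 0, 0], [0, -4, 0], [0, 0, 2]] with rank 3, so corank 0. A Groebner basis of the Jacobian ideal J(f) in C{s,t,r} is {s, t, r}; counting standard monomials gives mu = 1. Corank 0: nondegenerate Morse point, so A_1.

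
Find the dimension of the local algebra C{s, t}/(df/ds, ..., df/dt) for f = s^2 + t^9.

8

The Hessian of f at 0 has rank 1. Corank 1: A-series; mu = 8 gives A_8.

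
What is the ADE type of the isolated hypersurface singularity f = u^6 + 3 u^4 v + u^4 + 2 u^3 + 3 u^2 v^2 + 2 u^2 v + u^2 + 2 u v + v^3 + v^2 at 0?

The Hessian of f at 0 has rank 1. Corank 1: A-series; mu = 2 gives A_2.

A2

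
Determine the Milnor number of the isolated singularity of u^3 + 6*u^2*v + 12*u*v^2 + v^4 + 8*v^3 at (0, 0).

The Hessian of f at 0 is [[0, 0], [0, 0]] with rank 0, so corank 2. A Groebner basis of the Jacobian ideal J(f) in C{u,v} is {v^3, u^2 + 4*u*v + 4*v^2}; counting standard monomials gives mu = 6. Corank 2; j^3 = (u + 2*v)^3 is a perfect cube, so E-series; the 4-jet and mu = 6 give E_6.

6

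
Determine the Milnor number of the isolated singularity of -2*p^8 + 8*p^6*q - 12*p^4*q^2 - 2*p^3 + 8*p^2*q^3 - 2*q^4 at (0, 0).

6

The Hessian of f at 0 has rank 0. Corank 2; j^3 = -2*p^3 is a perfect cube, so E-series; the 4-jet and mu = 6 give E_6.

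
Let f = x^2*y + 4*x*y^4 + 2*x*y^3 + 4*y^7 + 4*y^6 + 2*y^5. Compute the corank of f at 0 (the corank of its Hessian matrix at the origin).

2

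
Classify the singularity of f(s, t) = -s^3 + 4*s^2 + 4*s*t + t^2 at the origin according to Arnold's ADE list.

The Hessian of f at 0 has rank 1. Corank 1: A-series; mu = 2 gives A_2.

A_{2}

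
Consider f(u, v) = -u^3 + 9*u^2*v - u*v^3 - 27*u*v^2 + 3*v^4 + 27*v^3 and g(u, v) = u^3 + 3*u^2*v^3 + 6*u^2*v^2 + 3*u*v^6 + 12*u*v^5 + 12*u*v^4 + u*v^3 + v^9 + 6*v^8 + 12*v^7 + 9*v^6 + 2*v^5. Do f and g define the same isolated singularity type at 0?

The Hessian of f at 0 has rank 0. Corank 2; j^3 = -(u - 3*v)^3 is a perfect cube, so E-series; the 4-jet and mu = 7 give E_7. The Hessian of g at 0 has rank 0. Corank 2; j^3 = u^3 is a perfect cube, so E-series; the 4-jet and mu = 7 give E_7. Both have type E_7, hence right-equivalent.

Yes.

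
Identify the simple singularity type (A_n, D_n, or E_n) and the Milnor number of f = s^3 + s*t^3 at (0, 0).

Type E7, Milnor number mu = 7.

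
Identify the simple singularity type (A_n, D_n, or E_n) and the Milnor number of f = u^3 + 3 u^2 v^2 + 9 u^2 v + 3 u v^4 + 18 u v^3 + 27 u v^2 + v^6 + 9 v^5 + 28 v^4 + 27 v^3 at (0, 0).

The Hessian of f at 0 is [[0, 0], [0, 0]] with rank 0, so corank 2. A Groebner basis of the Jacobian ideal J(f) in C{u,v} is {u^3 + 27*u^2/2 + 81*u*v + 243*v^2/2, u^2*v - 3*u^2 - 18*u*v - 27*v^2, u^2/2 + u*v^2 + 3*u*v + 9*v^2/2, v^3}; counting standard monomials gives mu = 6. Corank 2; j^3 = (u + 3*v)^3 is a perfect cube, so E-series; the 4-jet and mu = 6 give E_6.

Type E_{6}, Milnor number mu = 6.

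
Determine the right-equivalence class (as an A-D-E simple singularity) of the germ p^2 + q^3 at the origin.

The Hessian of f at 0 has rank 1. Corank 1: A-series; mu = 2 gives A_2.

A_2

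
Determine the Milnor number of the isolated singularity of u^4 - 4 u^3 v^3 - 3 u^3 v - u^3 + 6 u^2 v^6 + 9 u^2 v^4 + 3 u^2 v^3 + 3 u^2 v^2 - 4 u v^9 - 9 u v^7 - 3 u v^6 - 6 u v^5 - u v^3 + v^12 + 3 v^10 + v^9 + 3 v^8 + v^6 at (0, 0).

7

The Hessian of f at 0 has rank 0. Corank 2; j^3 = -u^3 is a perfect cube, so E-series; the 4-jet and mu = 7 give E_7.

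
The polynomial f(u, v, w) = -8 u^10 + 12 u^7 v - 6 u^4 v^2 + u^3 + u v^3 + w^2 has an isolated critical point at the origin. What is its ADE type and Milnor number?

The Hessian of f at 0 has rank 1. Corank 2; j^3 = u^3 is a perfect cube, so E-series; the 4-jet and mu = 7 give E_7.

Type E_{7}, Milnor number mu = 7.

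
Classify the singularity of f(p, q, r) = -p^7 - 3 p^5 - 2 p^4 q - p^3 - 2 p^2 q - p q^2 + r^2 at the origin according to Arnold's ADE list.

D_6

The Hessian of f at 0 has rank 1. Corank 2; j^3 = -p*(p + q)^2 has shape L^2 M (L != M), so D-series; mu = 6 gives D_6.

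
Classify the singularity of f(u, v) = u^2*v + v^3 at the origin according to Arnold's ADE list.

D_4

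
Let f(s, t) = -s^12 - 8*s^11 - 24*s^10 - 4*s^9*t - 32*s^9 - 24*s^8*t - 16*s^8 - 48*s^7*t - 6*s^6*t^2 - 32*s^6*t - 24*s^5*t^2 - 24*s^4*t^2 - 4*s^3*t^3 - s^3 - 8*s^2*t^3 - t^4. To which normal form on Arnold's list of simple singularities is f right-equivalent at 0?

E_6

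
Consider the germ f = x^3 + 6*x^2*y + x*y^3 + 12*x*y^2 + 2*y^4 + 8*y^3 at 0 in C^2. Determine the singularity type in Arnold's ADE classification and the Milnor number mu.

Type E7, Milnor number mu = 7.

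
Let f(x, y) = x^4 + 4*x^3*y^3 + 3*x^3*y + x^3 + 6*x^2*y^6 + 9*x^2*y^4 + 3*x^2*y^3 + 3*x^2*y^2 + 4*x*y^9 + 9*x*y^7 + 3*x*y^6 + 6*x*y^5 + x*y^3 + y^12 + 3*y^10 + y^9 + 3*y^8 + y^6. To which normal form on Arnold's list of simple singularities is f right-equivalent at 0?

E_{7}

The Hessian of f at 0 has rank 0. Corank 2; j^3 = x^3 is a perfect cube, so E-series; the 4-jet and mu = 7 give E_7.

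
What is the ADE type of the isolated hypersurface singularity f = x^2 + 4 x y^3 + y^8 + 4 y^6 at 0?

A_{7}

The Hessian of f at 0 has rank 1. Corank 1: A-series; mu = 7 gives A_7.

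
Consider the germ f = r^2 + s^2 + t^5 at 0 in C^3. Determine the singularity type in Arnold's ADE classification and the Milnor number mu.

The Hessian of f at 0 has rank 2. Corank 1: A-series; mu = 4 gives A_4.

Type A4, Milnor number mu = 4.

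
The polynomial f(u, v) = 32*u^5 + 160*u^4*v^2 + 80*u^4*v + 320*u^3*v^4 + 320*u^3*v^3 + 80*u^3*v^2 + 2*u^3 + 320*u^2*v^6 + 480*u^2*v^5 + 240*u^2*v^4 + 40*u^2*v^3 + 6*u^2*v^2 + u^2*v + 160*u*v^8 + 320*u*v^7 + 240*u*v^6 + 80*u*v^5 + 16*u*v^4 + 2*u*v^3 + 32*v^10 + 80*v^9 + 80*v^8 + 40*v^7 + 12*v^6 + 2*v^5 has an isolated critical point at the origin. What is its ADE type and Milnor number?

Type D_{6}, Milnor number mu = 6.

The Hessian of f at 0 has rank 0. Corank 2; j^3 = u^2*(2*u + v) has shape L^2 M (L != M), so D-series; mu = 6 gives D_6.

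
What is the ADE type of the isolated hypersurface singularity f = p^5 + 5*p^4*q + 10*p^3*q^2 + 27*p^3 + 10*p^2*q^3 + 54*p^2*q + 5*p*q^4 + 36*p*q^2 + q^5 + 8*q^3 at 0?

E_8

The Hessian of f at 0 is [[0, 0], [0, 0]] with rank 0, so corank 2. A Groebner basis of the Jacobian ideal J(f) in C{p,q} is {q^5, p*q^3 + 3*q^4/4, p^2 + 4*p*q/3 + 4*q^2/9}; counting standard monomials gives mu = 8. Corank 2; j^3 = (3*p + 2*q)^3 is a perfect cube, so E-series; the 5-jet and mu = 8 give E_8.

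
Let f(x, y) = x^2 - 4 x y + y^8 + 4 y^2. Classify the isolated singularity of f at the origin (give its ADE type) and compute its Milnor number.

Type A_7, Milnor number mu = 7.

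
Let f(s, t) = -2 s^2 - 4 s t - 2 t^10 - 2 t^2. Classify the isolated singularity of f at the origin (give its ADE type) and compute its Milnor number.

Type A_9, Milnor number mu = 9.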